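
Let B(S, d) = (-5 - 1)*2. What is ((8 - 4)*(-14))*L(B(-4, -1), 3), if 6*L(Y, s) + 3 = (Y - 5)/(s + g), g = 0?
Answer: 728/9 ≈ 80.889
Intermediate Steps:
B(S, d) = -12 (B(S, d) = -6*2 = -12)
L(Y, s) = -½ + (-5 + Y)/(6*s) (L(Y, s) = -½ + ((Y - 5)/(s + 0))/6 = -½ + ((-5 + Y)/s)/6 = -½ + (-5 + Y)/(6*s))
((8 - 4)*(-14))*L(B(-4, -1), 3) = ((8 - 4)*(-14))*((⅙)*(-5 - 12 - 3*3)/3) = (4*(-14))*((⅙)*(⅓)*(-5 - 12 - 9)) = -28*(-26)/(3*3) = -56*(-13/9) = 728/9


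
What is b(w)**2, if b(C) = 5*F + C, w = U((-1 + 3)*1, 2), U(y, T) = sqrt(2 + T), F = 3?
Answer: 289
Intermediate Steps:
w = 2 (w = sqrt(2 + 2) = sqrt(4) = 2)
b(C) = 15 + C (b(C) = 5*3 + C = 15 + C)
b(w)**2 = (15 + 2)**2 = 17**2 = 289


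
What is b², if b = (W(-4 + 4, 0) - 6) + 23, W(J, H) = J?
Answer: 289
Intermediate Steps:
b = 17 (b = ((-4 + 4) - 6) + 23 = (0 - 6) + 23 = -6 + 23 = 17)
b² = 17² = 289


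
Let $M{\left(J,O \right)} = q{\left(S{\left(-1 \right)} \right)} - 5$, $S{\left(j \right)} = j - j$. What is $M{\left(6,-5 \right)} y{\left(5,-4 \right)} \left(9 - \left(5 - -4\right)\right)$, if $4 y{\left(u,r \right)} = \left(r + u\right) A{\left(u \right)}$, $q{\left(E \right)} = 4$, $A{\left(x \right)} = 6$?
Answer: $0$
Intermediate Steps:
$S{\left(j \right)} = 0$
$y{\left(u,r \right)} = \frac{3 r}{2} + \frac{3 u}{2}$ ($y{\left(u,r \right)} = \frac{\left(r + u\right) 6}{4} = \frac{6 r + 6 u}{4} = \frac{3 r}{2} + \frac{3 u}{2}$)
$M{\left(J,O \right)} = -1$ ($M{\left(J,O \right)} = 4 - 5 = -1$)
$M{\left(6,-5 \right)} y{\left(5,-4 \right)} \left(9 - \left(5 - -4\right)\right) = - (\frac{3}{2} \left(-4\right) + \frac{3}{2} \cdot 5) \left(9 - \left(5 - -4\right)\right) = - (-6 + \frac{15}{2}) \left(9 - \left(5 + 4\right)\right) = \left(-1\right) \frac{3}{2} \left(9 - 9\right) = - \frac{3 \left(9 - 9\right)}{2} = \left(- \frac{3}{2}\right) 0 = 0$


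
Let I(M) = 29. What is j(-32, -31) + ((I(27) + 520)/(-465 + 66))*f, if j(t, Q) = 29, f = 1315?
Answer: -236788/133 ≈ -1780.4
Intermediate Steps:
j(-32, -31) + ((I(27) + 520)/(-465 + 66))*f = 29 + ((29 + 520)/(-465 + 66))*1315 = 29 + (549/(-399))*1315 = 29 + (549*(-1/399))*1315 = 29 - 183/133*1315 = 29 - 240645/133 = -236788/133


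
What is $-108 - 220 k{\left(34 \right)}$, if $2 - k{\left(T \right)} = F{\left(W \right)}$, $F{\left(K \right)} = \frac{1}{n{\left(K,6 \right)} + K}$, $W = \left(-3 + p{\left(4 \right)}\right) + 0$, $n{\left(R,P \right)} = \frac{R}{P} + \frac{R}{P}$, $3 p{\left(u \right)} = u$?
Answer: $-647$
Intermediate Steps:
$p{\left(u \right)} = \frac{u}{3}$
$n{\left(R,P \right)} = \frac{2 R}{P}$
$W = - \frac{5}{3}$ ($W = \left(-3 + \frac{1}{3} \cdot 4\right) + 0 = \left(-3 + \frac{4}{3}\right) + 0 = - \frac{5}{3} + 0 = - \frac{5}{3} \approx -1.6667$)
$F{\left(K \right)} = \frac{3}{4 K}$ ($F{\left(K \right)} = \frac{1}{\frac{2 K}{6} + K} = \frac{1}{2 K \frac{1}{6} + K} = \frac{1}{\frac{K}{3} + K} = \frac{1}{\frac{4}{3} K} = \frac{3}{4 K}$)
$k{\left(T \right)} = \frac{49}{20}$ ($k{\left(T \right)} = 2 - \frac{3}{4 \left(- \frac{5}{3}\right)} = 2 - \frac{3}{4} \left(- \frac{3}{5}\right) = 2 - - \frac{9}{20} = 2 + \frac{9}{20} = \frac{49}{20}$)
$-108 - 220 k{\left(34 \right)} = -108 - 539 = -647$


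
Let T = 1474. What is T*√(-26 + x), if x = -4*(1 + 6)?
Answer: 4422*I*√6 ≈ 10832.0*I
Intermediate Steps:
x = -28 (x = -4*7 = -28)
T*√(-26 + x) = 1474*√(-26 - 28) = 1474*√(-54) = 1474*(3*I*√6) = 4422*I*√6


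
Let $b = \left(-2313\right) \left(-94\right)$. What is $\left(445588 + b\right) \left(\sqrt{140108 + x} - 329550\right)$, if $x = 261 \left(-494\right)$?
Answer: $-218494945500 + 663010 \sqrt{11174} \approx -2.1842 \cdot 10^{11}$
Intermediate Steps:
$x = -128934$
$b = 217422$
$\left(445588 + b\right) \left(\sqrt{140108 + x} - 329550\right) = \left(445588 + 217422\right) \left(\sqrt{140108 - 128934} - 329550\right) = 663010 \left(\sqrt{11174} - 329550\right) = 663010 \left(-329550 + \sqrt{11174}\right) = -218494945500 + 663010 \sqrt{11174}$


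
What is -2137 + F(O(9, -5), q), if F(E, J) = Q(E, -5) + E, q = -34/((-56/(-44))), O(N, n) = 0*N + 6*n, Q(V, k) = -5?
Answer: -2172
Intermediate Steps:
O(N, n) = 6*n (O(N, n) = 0 + 6*n = 6*n)
q = -187/7 (q = -34/((-56*(-1/44))) = -34/14/11 = -34*11/14 = -187/7 ≈ -26.714)
F(E, J) = -5 + E
-2137 + F(O(9, -5), q) = -2137 + (-5 + 6*(-5)) = -2137 + (-5 - 30) = -2137 - 35 = -2172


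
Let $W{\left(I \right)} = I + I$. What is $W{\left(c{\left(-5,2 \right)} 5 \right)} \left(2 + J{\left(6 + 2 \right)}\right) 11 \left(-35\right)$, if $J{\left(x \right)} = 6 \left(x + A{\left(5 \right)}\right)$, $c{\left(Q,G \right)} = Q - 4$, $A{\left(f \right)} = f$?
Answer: $2772000$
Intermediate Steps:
$c{\left(Q,G \right)} = -4 + Q$
$J{\left(x \right)} = 30 + 6 x$ ($J{\left(x \right)} = 6 \left(x + 5\right) = 6 \left(5 + x\right) = 30 + 6 x$)
$W{\left(I \right)} = 2 I$
$W{\left(c{\left(-5,2 \right)} 5 \right)} \left(2 + J{\left(6 + 2 \right)}\right) 11 \left(-35\right) = 2 \left(-4 - 5\right) 5 \left(2 + \left(30 + 6 \left(6 + 2\right)\right)\right) 11 \left(-35\right) = 2 \left(\left(-9\right) 5\right) \left(2 + \left(30 + 6 \cdot 8\right)\right) 11 \left(-35\right) = 2 \left(-45\right) \left(2 + \left(30 + 48\right)\right) 11 \left(-35\right) = - 90 \left(2 + 78\right) 11 \left(-35\right) = \left(-90\right) 80 \cdot 11 \left(-35\right) = \left(-7200\right) 11 \left(-35\right) = \left(-79200\right) \left(-35\right) = 2772000$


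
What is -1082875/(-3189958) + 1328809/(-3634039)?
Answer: -303634917897/11592431780362 ≈ -0.026193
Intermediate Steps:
-1082875/(-3189958) + 1328809/(-3634039) = -1082875*(-1/3189958) + 1328809*(-1/3634039) = 1082875/3189958 - 1328809/3634039 = -303634917897/11592431780362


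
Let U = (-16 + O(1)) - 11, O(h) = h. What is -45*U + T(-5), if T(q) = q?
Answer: 1165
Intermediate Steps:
U = -26 (U = (-16 + 1) - 11 = -15 - 11 = -26)
-45*U + T(-5) = -45*(-26) - 5 = 1170 - 5 = 1165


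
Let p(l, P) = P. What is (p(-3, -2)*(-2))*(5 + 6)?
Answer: 44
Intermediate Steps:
(p(-3, -2)*(-2))*(5 + 6) = (-2*(-2))*(5 + 6) = 4*11 = 44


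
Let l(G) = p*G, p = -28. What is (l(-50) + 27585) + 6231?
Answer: 35216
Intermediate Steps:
l(G) = -28*G
(l(-50) + 27585) + 6231 = (-28*(-50) + 27585) + 6231 = (1400 + 27585) + 6231 = 28985 + 6231 = 35216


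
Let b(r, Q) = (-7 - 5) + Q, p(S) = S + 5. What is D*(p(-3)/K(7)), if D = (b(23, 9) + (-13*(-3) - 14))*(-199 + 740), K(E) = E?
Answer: 23804/7 ≈ 3400.6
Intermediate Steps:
p(S) = 5 + S
b(r, Q) = -12 + Q
D = 11902 (D = ((-12 + 9) + (-13*(-3) - 14))*(-199 + 740) = (-3 + (39 - 14))*541 = (-3 + 25)*541 = 22*541 = 11902)
D*(p(-3)/K(7)) = 11902*((5 - 3)/7) = 11902*(2*(⅐)) = 11902*(2/7) = 23804/7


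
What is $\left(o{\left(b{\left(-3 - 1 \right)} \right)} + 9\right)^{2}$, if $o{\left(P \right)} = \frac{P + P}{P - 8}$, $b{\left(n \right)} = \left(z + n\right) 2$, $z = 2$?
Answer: $\frac{841}{9} \approx 93.444$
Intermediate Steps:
$b{\left(n \right)} = 4 + 2 n$ ($b{\left(n \right)} = \left(2 + n\right) 2 = 4 + 2 n$)
$o{\left(P \right)} = \frac{2 P}{-8 + P}$
$\left(o{\left(b{\left(-3 - 1 \right)} \right)} + 9\right)^{2} = \left(\frac{2 \left(4 + 2 \left(-3 - 1\right)\right)}{-8 + \left(4 + 2 \left(-3 - 1\right)\right)} + 9\right)^{2} = \left(\frac{2 \left(4 + 2 \left(-4\right)\right)}{-8 + \left(4 + 2 \left(-4\right)\right)} + 9\right)^{2} = \left(\frac{2 \left(4 - 8\right)}{-8 + \left(4 - 8\right)} + 9\right)^{2} = \left(2 \left(-4\right) \frac{1}{-8 - 4} + 9\right)^{2} = \left(2 \left(-4\right) \frac{1}{-12} + 9\right)^{2} = \left(2 \left(-4\right) \left(- \frac{1}{12}\right) + 9\right)^{2} = \left(\frac{2}{3} + 9\right)^{2} = \left(\frac{29}{3}\right)^{2} = \frac{841}{9}$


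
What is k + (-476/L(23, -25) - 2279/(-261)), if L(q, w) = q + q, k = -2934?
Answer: -17622503/6003 ≈ -2935.6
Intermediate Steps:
L(q, w) = 2*q
k + (-476/L(23, -25) - 2279/(-261)) = -2934 + (-476/(2*23) - 2279/(-261)) = -2934 + (-476/46 - 2279*(-1/261)) = -2934 + (-476*1/46 + 2279/261) = -2934 + (-238/23 + 2279/261) = -2934 - 9701/6003 = -17622503/6003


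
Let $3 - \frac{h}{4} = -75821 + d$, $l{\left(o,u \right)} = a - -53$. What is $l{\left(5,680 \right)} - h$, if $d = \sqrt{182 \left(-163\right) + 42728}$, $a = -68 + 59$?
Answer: $-303252 + 4 \sqrt{13062} \approx -3.028 \cdot 10^{5}$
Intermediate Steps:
$a = -9$
$d = \sqrt{13062}$ ($d = \sqrt{-29666 + 42728} = \sqrt{13062} \approx 114.29$)
$l{\left(o,u \right)} = 44$ ($l{\left(o,u \right)} = -9 - -53 = -9 + 53 = 44$)
$h = 303296 - 4 \sqrt{13062}$ ($h = 12 - 4 \left(-75821 + \sqrt{13062}\right) = 12 + \left(303284 - 4 \sqrt{13062}\right) = 303296 - 4 \sqrt{13062} \approx 3.0284 \cdot 10^{5}$)
$l{\left(5,680 \right)} - h = 44 - \left(303296 - 4 \sqrt{13062}\right) = -303252 + 4 \sqrt{13062}$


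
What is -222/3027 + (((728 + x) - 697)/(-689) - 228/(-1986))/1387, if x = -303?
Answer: -23290259716/319164693497 ≈ -0.072973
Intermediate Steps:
-222/3027 + (((728 + x) - 697)/(-689) - 228/(-1986))/1387 = -222/3027 + (((728 - 303) - 697)/(-689) - 228/(-1986))/1387 = -222*1/3027 + ((425 - 697)*(-1/689) - 228*(-1/1986))*(1/1387) = -74/1009 + (-272*(-1/689) + 38/331)*(1/1387) = -74/1009 + (272/689 + 38/331)*(1/1387) = -74/1009 + (116214/228059)*(1/1387) = -74/1009 + 116214/316317833 = -23290259716/319164693497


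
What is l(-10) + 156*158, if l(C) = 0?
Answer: 24648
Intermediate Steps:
l(-10) + 156*158 = 0 + 156*158 = 0 + 24648 = 24648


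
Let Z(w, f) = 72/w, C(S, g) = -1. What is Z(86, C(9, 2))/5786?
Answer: 18/124399 ≈ 0.00014470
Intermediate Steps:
Z(86, C(9, 2))/5786 = (72/86)/5786 = (72*(1/86))*(1/5786) = (36/43)*(1/5786) = 18/124399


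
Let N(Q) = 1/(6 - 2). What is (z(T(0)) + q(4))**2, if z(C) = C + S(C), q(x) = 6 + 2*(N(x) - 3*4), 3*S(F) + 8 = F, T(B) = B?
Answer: 14641/36 ≈ 406.69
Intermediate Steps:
N(Q) = 1/4
S(F) = -8/3 + F/3
q(x) = -35/2 (q(x) = 6 + 2*(1/4 - 3*4) = 6 + 2*(1/4 - 12) = 6 + 2*(-47/4) = 6 - 47/2 = -35/2)
z(C) = -8/3 + 4*C/3 (z(C) = C + (-8/3 + C/3) = -8/3 + 4*C/3)
(z(T(0)) + q(4))**2 = ((-8/3 + (4/3)*0) - 35/2)**2 = ((-8/3 + 0) - 35/2)**2 = (-8/3 - 35/2)**2 = (-121/6)**2 = 14641/36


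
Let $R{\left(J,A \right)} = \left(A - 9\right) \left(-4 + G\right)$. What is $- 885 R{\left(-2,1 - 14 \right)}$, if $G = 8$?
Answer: $77880$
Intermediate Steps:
$R{\left(J,A \right)} = -36 + 4 A$ ($R{\left(J,A \right)} = \left(A - 9\right) \left(-4 + 8\right) = \left(-9 + A\right) 4 = -36 + 4 A$)
$- 885 R{\left(-2,1 - 14 \right)} = - 885 \left(-36 + 4 \left(1 - 14\right)\right) = - 885 \left(-36 + 4 \left(-13\right)\right) = - 885 \left(-36 - 52\right) = \left(-885\right) \left(-88\right) = 77880$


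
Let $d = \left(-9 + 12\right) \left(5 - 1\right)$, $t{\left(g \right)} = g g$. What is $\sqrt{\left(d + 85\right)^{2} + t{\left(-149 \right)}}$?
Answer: $\sqrt{31610} \approx 177.79$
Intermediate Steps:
$t{\left(g \right)} = g^{2}$
$d = 12$ ($d = 3 \cdot 4 = 12$)
$\sqrt{\left(d + 85\right)^{2} + t{\left(-149 \right)}} = \sqrt{\left(12 + 85\right)^{2} + \left(-149\right)^{2}} = \sqrt{97^{2} + 22201} = \sqrt{9409 + 22201} = \sqrt{31610}$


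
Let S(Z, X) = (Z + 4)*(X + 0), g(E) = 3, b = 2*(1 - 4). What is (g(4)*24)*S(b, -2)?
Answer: 288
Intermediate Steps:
b = -6 (b = 2*(-3) = -6)
S(Z, X) = X*(4 + Z) (S(Z, X) = (4 + Z)*X = X*(4 + Z))
(g(4)*24)*S(b, -2) = (3*24)*(-2*(4 - 6)) = 72*(-2*(-2)) = 72*4 = 288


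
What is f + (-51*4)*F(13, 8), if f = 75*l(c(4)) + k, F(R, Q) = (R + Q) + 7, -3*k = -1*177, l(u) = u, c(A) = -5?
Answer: -6028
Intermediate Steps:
k = 59 (k = -(-1)*177/3 = -⅓*(-177) = 59)
F(R, Q) = 7 + Q + R (F(R, Q) = (Q + R) + 7 = 7 + Q + R)
f = -316 (f = 75*(-5) + 59 = -375 + 59 = -316)
f + (-51*4)*F(13, 8) = -316 + (-51*4)*(7 + 8 + 13) = -316 - 204*28 = -316 - 5712 = -6028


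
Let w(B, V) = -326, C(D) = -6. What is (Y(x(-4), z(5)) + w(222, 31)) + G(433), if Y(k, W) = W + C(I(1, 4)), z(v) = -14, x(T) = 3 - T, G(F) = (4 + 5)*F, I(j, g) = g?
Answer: 3551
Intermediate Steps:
G(F) = 9*F
Y(k, W) = -6 + W (Y(k, W) = W - 6 = -6 + W)
(Y(x(-4), z(5)) + w(222, 31)) + G(433) = ((-6 - 14) - 326) + 9*433 = (-20 - 326) + 3897 = -346 + 3897 = 3551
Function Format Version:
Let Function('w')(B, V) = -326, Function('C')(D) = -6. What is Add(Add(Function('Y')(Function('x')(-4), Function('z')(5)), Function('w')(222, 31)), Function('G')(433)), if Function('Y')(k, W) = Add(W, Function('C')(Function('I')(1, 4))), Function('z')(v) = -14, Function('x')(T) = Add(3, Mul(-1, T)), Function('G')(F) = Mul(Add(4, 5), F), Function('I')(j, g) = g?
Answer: 3551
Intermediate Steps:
Function('G')(F) = Mul(9, F)
Function('Y')(k, W) = Add(-6, W) (Function('Y')(k, W) = Add(W, -6) = Add(-6, W))
Add(Add(Function('Y')(Function('x')(-4), Function('z')(5)), Function('w')(222, 31)), Function('G')(433)) = Add(Add(Add(-6, -14), -326), Mul(9, 433)) = Add(Add(-20, -326), 3897) = Add(-346, 3897) = 3551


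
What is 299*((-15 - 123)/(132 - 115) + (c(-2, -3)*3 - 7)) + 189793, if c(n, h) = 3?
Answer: 3195385/17 ≈ 1.8796e+5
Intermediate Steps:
299*((-15 - 123)/(132 - 115) + (c(-2, -3)*3 - 7)) + 189793 = 299*((-15 - 123)/(132 - 115) + (3*3 - 7)) + 189793 = 299*(-138/17 + (9 - 7)) + 189793 = 299*(-138*1/17 + 2) + 189793 = 299*(-138/17 + 2) + 189793 = 299*(-104/17) + 189793 = -31096/17 + 189793 = 3195385/17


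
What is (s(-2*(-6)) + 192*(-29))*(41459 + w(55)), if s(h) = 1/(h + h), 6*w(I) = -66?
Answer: -230780737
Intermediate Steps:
w(I) = -11 (w(I) = (1/6)*(-66) = -11)
s(h) = 1/(2*h)
(s(-2*(-6)) + 192*(-29))*(41459 + w(55)) = (1/(2*((-2*(-6)))) + 192*(-29))*(41459 - 11) = ((1/2)/12 - 5568)*41448 = ((1/2)*(1/12) - 5568)*41448 = (1/24 - 5568)*41448 = -133631/24*41448 = -230780737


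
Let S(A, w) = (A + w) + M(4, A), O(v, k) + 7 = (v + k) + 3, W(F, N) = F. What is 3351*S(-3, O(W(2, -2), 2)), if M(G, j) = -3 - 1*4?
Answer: -33510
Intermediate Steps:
M(G, j) = -7 (M(G, j) = -3 - 4 = -7)
O(v, k) = -4 + k + v (O(v, k) = -7 + ((v + k) + 3) = -7 + ((k + v) + 3) = -7 + (3 + k + v) = -4 + k + v)
S(A, w) = -7 + A + w (S(A, w) = (A + w) - 7 = -7 + A + w)
3351*S(-3, O(W(2, -2), 2)) = 3351*(-7 - 3 + (-4 + 2 + 2)) = 3351*(-7 - 3 + 0) = 3351*(-10) = -33510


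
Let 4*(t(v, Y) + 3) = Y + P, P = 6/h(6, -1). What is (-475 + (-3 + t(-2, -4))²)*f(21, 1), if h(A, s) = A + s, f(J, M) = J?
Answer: -903231/100 ≈ -9032.3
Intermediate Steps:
P = 6/5 (P = 6/(6 - 1) = 6/5 ≈ 1.2000)
t(v, Y) = -27/10 + Y/4 (t(v, Y) = -3 + (Y + 6/5)/4 = -3 + (6/5 + Y)/4 = -3 + (3/10 + Y/4) = -27/10 + Y/4)
(-475 + (-3 + t(-2, -4))²)*f(21, 1) = (-475 + (-3 + (-27/10 + (¼)*(-4)))²)*21 = (-475 + (-3 + (-27/10 - 1))²)*21 = (-475 + (-3 - 37/10)²)*21 = (-475 + (-67/10)²)*21 = (-475 + 4489/100)*21 = -43011/100*21 = -903231/100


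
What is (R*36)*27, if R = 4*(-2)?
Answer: -7776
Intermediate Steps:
R = -8
(R*36)*27 = -8*36*27 = -288*27 = -7776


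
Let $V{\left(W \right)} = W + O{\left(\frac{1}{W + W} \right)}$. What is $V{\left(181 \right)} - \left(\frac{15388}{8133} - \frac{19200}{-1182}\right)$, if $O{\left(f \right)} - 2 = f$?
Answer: $\frac{95622362615}{579996762} \approx 164.87$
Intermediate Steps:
$O{\left(f \right)} = 2 + f$
$V{\left(W \right)} = 2 + W + \frac{1}{2 W}$ ($V{\left(W \right)} = W + \left(2 + \frac{1}{W + W}\right) = W + \left(2 + \frac{1}{2 W}\right) = 2 + W + \frac{1}{2 W}$)
$V{\left(181 \right)} - \left(\frac{15388}{8133} - \frac{19200}{-1182}\right) = \left(2 + 181 + \frac{1}{2 \cdot 181}\right) - \left(\frac{15388}{8133} - \frac{19200}{-1182}\right) = \left(2 + 181 + \frac{1}{2} \cdot \frac{1}{181}\right) - \left(15388 \cdot \frac{1}{8133} - - \frac{3200}{197}\right) = \left(2 + 181 + \frac{1}{362}\right) - \left(\frac{15388}{8133} + \frac{3200}{197}\right) = \frac{66247}{362} - \frac{29057036}{1602201} = \frac{95622362615}{579996762}$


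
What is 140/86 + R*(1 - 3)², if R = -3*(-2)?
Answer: 1102/43 ≈ 25.628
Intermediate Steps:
R = 6 (R = -1*(-6) = 6)
140/86 + R*(1 - 3)² = 140/86 + 6*(1 - 3)² = 140*(1/86) + 6*(-2)² = 70/43 + 6*4 = 70/43 + 24 = 1102/43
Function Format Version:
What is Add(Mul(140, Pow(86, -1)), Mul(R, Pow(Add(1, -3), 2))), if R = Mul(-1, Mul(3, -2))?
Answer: Rational(1102, 43) ≈ 25.628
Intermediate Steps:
R = 6 (R = Mul(-1, -6) = 6)
Add(Mul(140, Pow(86, -1)), Mul(R, Pow(Add(1, -3), 2))) = Add(Mul(140, Pow(86, -1)), Mul(6, Pow(Add(1, -3), 2))) = Add(Mul(140, Rational(1, 86)), Mul(6, Pow(-2, 2))) = Add(Rational(70, 43), Mul(6, 4)) = Add(Rational(70, 43), 24) = Rational(1102, 43)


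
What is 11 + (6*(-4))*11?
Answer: -253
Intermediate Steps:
11 + (6*(-4))*11 = 11 - 24*11 = 11 - 264 = -253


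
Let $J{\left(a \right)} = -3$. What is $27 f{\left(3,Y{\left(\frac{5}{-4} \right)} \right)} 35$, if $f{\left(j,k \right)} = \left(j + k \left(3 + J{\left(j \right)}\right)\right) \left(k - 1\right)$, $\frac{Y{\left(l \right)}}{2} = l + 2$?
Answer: $\frac{2835}{2} \approx 1417.5$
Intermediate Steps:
$Y{\left(l \right)} = 4 + 2 l$ ($Y{\left(l \right)} = 2 \left(l + 2\right) = 2 \left(2 + l\right) = 4 + 2 l$)
$f{\left(j,k \right)} = j \left(-1 + k\right)$ ($f{\left(j,k \right)} = \left(j + k \left(3 - 3\right)\right) \left(k - 1\right) = \left(j + k 0\right) \left(-1 + k\right) = \left(j + 0\right) \left(-1 + k\right) = j \left(-1 + k\right)$)
$27 f{\left(3,Y{\left(\frac{5}{-4} \right)} \right)} 35 = 27 \cdot 3 \left(-1 + \left(4 + 2 \frac{5}{-4}\right)\right) 35 = 27 \cdot 3 \left(-1 + \left(4 + 2 \cdot 5 \left(- \frac{1}{4}\right)\right)\right) 35 = 27 \cdot 3 \left(-1 + \left(4 + 2 \left(- \frac{5}{4}\right)\right)\right) 35 = 27 \cdot 3 \left(-1 + \left(4 - \frac{5}{2}\right)\right) 35 = 27 \cdot 3 \left(-1 + \frac{3}{2}\right) 35 = 27 \cdot 3 \cdot \frac{1}{2} \cdot 35 = 27 \cdot \frac{3}{2} \cdot 35 = \frac{81}{2} \cdot 35 = \frac{2835}{2}$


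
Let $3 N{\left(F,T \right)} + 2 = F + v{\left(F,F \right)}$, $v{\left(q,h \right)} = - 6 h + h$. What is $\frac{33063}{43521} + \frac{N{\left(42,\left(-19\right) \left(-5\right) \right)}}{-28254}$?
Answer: $\frac{27547888}{36165951} \approx 0.76171$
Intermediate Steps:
$v{\left(q,h \right)} = - 5 h$
$N{\left(F,T \right)} = - \frac{2}{3} - \frac{4 F}{3}$ ($N{\left(F,T \right)} = - \frac{2}{3} + \frac{F - 5 F}{3} = - \frac{2}{3} + \frac{\left(-4\right) F}{3} = - \frac{2}{3} - \frac{4 F}{3}$)
$\frac{33063}{43521} + \frac{N{\left(42,\left(-19\right) \left(-5\right) \right)}}{-28254} = \frac{33063}{43521} + \frac{- \frac{2}{3} - 56}{-28254} = 33063 \cdot \frac{1}{43521} + \left(- \frac{2}{3} - 56\right) \left(- \frac{1}{28254}\right) = \frac{11021}{14507} - - \frac{5}{2493} = \frac{11021}{14507} + \frac{5}{2493} = \frac{27547888}{36165951}$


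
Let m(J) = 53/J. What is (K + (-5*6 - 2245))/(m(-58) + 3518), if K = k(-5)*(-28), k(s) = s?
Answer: -123830/203991 ≈ -0.60704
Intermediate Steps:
K = 140 (K = -5*(-28) = 140)
(K + (-5*6 - 2245))/(m(-58) + 3518) = (140 + (-5*6 - 2245))/(53/(-58) + 3518) = (140 + (-30 - 2245))/(53*(-1/58) + 3518) = (140 - 2275)/(-53/58 + 3518) = -2135/203991/58 = -2135*58/203991 = -123830/203991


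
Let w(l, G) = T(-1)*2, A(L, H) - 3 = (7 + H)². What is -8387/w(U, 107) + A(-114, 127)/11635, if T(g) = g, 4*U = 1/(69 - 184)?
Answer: 97618663/23270 ≈ 4195.0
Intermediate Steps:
U = -1/460 (U = 1/(4*(69 - 184)) = (¼)/(-115) = (¼)*(-1/115) = -1/460 ≈ -0.0021739)
A(L, H) = 3 + (7 + H)²
w(l, G) = -2 (w(l, G) = -1*2 = -2)
-8387/w(U, 107) + A(-114, 127)/11635 = -8387/(-2) + (3 + (7 + 127)²)/11635 = -8387*(-½) + (3 + 134²)*(1/11635) = 8387/2 + (3 + 17956)*(1/11635) = 8387/2 + 17959*(1/11635) = 8387/2 + 17959/11635 = 97618663/23270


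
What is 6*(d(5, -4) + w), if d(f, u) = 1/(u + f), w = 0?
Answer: 6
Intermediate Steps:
d(f, u) = 1/(f + u)
6*(d(5, -4) + w) = 6*(1/(5 - 4) + 0) = 6*(1/1 + 0) = 6*(1 + 0) = 6*1 = 6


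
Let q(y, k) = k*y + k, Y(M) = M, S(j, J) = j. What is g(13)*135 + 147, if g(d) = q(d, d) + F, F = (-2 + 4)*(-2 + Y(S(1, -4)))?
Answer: 24447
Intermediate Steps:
q(y, k) = k + k*y
F = -2 (F = (-2 + 4)*(-2 + 1) = 2*(-1) = -2)
g(d) = -2 + d*(1 + d) (g(d) = d*(1 + d) - 2 = -2 + d*(1 + d))
g(13)*135 + 147 = (-2 + 13*(1 + 13))*135 + 147 = (-2 + 13*14)*135 + 147 = (-2 + 182)*135 + 147 = 180*135 + 147 = 24300 + 147 = 24447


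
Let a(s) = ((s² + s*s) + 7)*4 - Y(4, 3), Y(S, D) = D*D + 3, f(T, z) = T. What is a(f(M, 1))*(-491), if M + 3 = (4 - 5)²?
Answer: -23568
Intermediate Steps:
M = -2 (M = -3 + (4 - 5)² = -3 + (-1)² = -3 + 1 = -2)
Y(S, D) = 3 + D² (Y(S, D) = D² + 3 = 3 + D²)
a(s) = 16 + 8*s² (a(s) = ((s² + s*s) + 7)*4 - (3 + 3²) = ((s² + s²) + 7)*4 - (3 + 9) = (2*s² + 7)*4 - 1*12 = (7 + 2*s²)*4 - 12 = (28 + 8*s²) - 12 = 16 + 8*s²)
a(f(M, 1))*(-491) = (16 + 8*(-2)²)*(-491) = (16 + 8*4)*(-491) = (16 + 32)*(-491) = 48*(-491) = -23568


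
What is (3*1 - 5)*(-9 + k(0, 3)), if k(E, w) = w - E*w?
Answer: 12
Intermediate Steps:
k(E, w) = w - E*w
(3*1 - 5)*(-9 + k(0, 3)) = (3*1 - 5)*(-9 + 3*(1 - 1*0)) = (3 - 5)*(-9 + 3*(1 + 0)) = -2*(-9 + 3*1) = -2*(-9 + 3) = -2*(-6) = 12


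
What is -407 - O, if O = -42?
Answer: -365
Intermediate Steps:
-407 - O = -407 - 1*(-42) = -407 + 42 = -365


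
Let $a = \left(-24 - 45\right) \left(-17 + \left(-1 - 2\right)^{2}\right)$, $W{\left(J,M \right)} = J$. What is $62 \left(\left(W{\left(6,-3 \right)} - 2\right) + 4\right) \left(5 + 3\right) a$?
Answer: $2190336$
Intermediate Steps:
$a = 552$ ($a = - 69 \left(-17 + \left(-3\right)^{2}\right) = - 69 \left(-17 + 9\right) = \left(-69\right) \left(-8\right) = 552$)
$62 \left(\left(W{\left(6,-3 \right)} - 2\right) + 4\right) \left(5 + 3\right) a = 62 \left(\left(6 - 2\right) + 4\right) \left(5 + 3\right) 552 = 62 \left(4 + 4\right) 8 \cdot 552 = 62 \cdot 8 \cdot 8 \cdot 552 = 62 \cdot 64 \cdot 552 = 3968 \cdot 552 = 2190336$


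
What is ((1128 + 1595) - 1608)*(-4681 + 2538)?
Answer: -2389445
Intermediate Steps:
((1128 + 1595) - 1608)*(-4681 + 2538) = (2723 - 1608)*(-2143) = 1115*(-2143) = -2389445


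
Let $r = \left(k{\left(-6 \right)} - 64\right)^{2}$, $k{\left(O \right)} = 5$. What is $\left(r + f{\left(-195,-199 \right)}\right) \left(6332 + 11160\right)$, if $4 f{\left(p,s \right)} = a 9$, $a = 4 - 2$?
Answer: $60968366$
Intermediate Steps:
$a = 2$
$f{\left(p,s \right)} = \frac{9}{2}$ ($f{\left(p,s \right)} = \frac{2 \cdot 9}{4} = \frac{1}{4} \cdot 18 = \frac{9}{2}$)
$r = 3481$ ($r = \left(5 - 64\right)^{2} = \left(-59\right)^{2} = 3481$)
$\left(r + f{\left(-195,-199 \right)}\right) \left(6332 + 11160\right) = \left(3481 + \frac{9}{2}\right) \left(6332 + 11160\right) = \frac{6971}{2} \cdot 17492 = 60968366$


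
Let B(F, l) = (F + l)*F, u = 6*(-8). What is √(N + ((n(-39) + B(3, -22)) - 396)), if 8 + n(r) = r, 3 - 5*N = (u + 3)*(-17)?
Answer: I*√16310/5 ≈ 25.542*I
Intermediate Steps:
u = -48
B(F, l) = F*(F + l)
N = -762/5 (N = ⅗ - (-48 + 3)*(-17)/5 = ⅗ - (-9)*(-17) = ⅗ - ⅕*765 = ⅗ - 153 = -762/5 ≈ -152.40)
n(r) = -8 + r
√(N + ((n(-39) + B(3, -22)) - 396)) = √(-762/5 + (((-8 - 39) + 3*(3 - 22)) - 396)) = √(-762/5 + ((-47 + 3*(-19)) - 396)) = √(-762/5 + ((-47 - 57) - 396)) = √(-762/5 + (-104 - 396)) = √(-762/5 - 500) = √(-3262/5) = I*√16310/5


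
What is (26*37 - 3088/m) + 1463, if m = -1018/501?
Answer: 2007869/509 ≈ 3944.7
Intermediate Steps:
m = -1018/501 (m = -1018*1/501 = -1018/501 ≈ -2.0319)
(26*37 - 3088/m) + 1463 = (26*37 - 3088/(-1018/501)) + 1463 = (962 - 3088*(-501/1018)) + 1463 = (962 + 773544/509) + 1463 = 1263202/509 + 1463 = 2007869/509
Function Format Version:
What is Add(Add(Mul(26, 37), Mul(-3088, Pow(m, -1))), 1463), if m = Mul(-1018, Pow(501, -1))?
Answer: Rational(2007869, 509) ≈ 3944.7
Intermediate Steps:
m = Rational(-1018, 501) (m = Mul(-1018, Rational(1, 501)) = Rational(-1018, 501) ≈ -2.0319)
Add(Add(Mul(26, 37), Mul(-3088, Pow(m, -1))), 1463) = Add(Add(Mul(26, 37), Mul(-3088, Pow(Rational(-1018, 501), -1))), 1463) = Add(Add(962, Mul(-3088, Rational(-501, 1018))), 1463) = Add(Add(962, Rational(773544, 509)), 1463) = Add(Rational(1263202, 509), 1463) = Rational(2007869, 509)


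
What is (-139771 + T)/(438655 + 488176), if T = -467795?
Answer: -607566/926831 ≈ -0.65553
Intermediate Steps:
(-139771 + T)/(438655 + 488176) = (-139771 - 467795)/(438655 + 488176) = -607566/926831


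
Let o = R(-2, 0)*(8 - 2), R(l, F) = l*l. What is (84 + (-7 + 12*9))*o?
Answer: 4440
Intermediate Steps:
R(l, F) = l**2
o = 24 (o = (-2)**2*(8 - 2) = 4*6 = 24)
(84 + (-7 + 12*9))*o = (84 + (-7 + 12*9))*24 = (84 + (-7 + 108))*24 = (84 + 101)*24 = 185*24 = 4440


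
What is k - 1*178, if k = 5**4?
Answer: 447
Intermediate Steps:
k = 625
k - 1*178 = 625 - 1*178 = 625 - 178 = 447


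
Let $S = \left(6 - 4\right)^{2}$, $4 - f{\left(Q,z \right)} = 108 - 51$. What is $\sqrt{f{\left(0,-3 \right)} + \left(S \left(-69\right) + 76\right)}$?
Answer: $i \sqrt{253} \approx 15.906 i$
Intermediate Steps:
$f{\left(Q,z \right)} = -53$ ($f{\left(Q,z \right)} = 4 - \left(108 - 51\right) = 4 - 57 = -53$)
$S = 4$ ($S = 2^{2} = 4$)
$\sqrt{f{\left(0,-3 \right)} + \left(S \left(-69\right) + 76\right)} = \sqrt{-53 + \left(4 \left(-69\right) + 76\right)} = \sqrt{-53 + \left(-276 + 76\right)} = \sqrt{-53 - 200} = \sqrt{-253} = i \sqrt{253}$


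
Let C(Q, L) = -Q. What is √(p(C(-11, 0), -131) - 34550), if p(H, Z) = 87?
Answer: I*√34463 ≈ 185.64*I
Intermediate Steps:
√(p(C(-11, 0), -131) - 34550) = √(87 - 34550) = √(-34463) = I*√34463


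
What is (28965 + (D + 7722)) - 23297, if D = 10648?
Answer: 24038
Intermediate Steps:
(28965 + (D + 7722)) - 23297 = (28965 + (10648 + 7722)) - 23297 = (28965 + 18370) - 23297 = 47335 - 23297 = 24038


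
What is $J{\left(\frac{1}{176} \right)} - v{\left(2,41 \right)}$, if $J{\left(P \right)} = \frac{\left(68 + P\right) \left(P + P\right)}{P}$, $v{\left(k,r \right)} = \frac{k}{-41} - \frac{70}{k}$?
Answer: $\frac{617185}{3608} \approx 171.06$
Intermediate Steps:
$v{\left(k,r \right)} = - \frac{70}{k} - \frac{k}{41}$ ($v{\left(k,r \right)} = k \left(- \frac{1}{41}\right) - \frac{70}{k} = - \frac{k}{41} - \frac{70}{k} = - \frac{70}{k} - \frac{k}{41}$)
$J{\left(P \right)} = 136 + 2 P$ ($J{\left(P \right)} = \frac{\left(68 + P\right) 2 P}{P} = \frac{2 P \left(68 + P\right)}{P} = 136 + 2 P$)
$J{\left(\frac{1}{176} \right)} - v{\left(2,41 \right)} = \left(136 + \frac{2}{176}\right) - \left(- \frac{70}{2} - \frac{2}{41}\right) = \left(136 + 2 \cdot \frac{1}{176}\right) - \left(\left(-70\right) \frac{1}{2} - \frac{2}{41}\right) = \left(136 + \frac{1}{88}\right) - \left(-35 - \frac{2}{41}\right) = \frac{11969}{88} - - \frac{1437}{41} = \frac{11969}{88} + \frac{1437}{41} = \frac{617185}{3608}$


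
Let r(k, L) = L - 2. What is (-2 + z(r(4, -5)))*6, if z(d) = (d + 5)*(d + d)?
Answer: 156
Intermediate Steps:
r(k, L) = -2 + L
z(d) = 2*d*(5 + d) (z(d) = (5 + d)*(2*d) = 2*d*(5 + d))
(-2 + z(r(4, -5)))*6 = (-2 + 2*(-2 - 5)*(5 + (-2 - 5)))*6 = (-2 + 2*(-7)*(5 - 7))*6 = (-2 + 2*(-7)*(-2))*6 = (-2 + 28)*6 = 26*6 = 156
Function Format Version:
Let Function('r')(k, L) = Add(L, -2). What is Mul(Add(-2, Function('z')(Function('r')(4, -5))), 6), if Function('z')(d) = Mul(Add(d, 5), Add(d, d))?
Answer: 156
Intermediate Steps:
Function('r')(k, L) = Add(-2, L)
Function('z')(d) = Mul(2, d, Add(5, d)) (Function('z')(d) = Mul(Add(5, d), Mul(2, d)) = Mul(2, d, Add(5, d)))
Mul(Add(-2, Function('z')(Function('r')(4, -5))), 6) = Mul(Add(-2, Mul(2, Add(-2, -5), Add(5, Add(-2, -5)))), 6) = Mul(Add(-2, Mul(2, -7, Add(5, -7))), 6) = Mul(Add(-2, Mul(2, -7, -2)), 6) = Mul(Add(-2, 28), 6) = Mul(26, 6) = 156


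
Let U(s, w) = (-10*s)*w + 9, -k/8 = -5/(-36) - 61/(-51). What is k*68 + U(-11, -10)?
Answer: -16355/9 ≈ -1817.2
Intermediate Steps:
k = -1634/153 (k = -8*(-5/(-36) - 61/(-51)) = -8*(-5*(-1/36) - 61*(-1/51)) = -8*(5/36 + 61/51) = -8*817/612 = -1634/153 ≈ -10.680)
U(s, w) = 9 - 10*s*w (U(s, w) = -10*s*w + 9 = 9 - 10*s*w)
k*68 + U(-11, -10) = -1634/153*68 + (9 - 10*(-11)*(-10)) = -6536/9 + (9 - 1100) = -6536/9 - 1091 = -16355/9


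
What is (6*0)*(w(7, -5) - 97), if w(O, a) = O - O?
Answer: 0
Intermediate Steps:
w(O, a) = 0
(6*0)*(w(7, -5) - 97) = (6*0)*(0 - 97) = 0*(-97) = 0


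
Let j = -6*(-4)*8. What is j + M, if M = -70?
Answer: 122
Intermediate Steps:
j = 192 (j = 24*8 = 192)
j + M = 192 - 70 = 122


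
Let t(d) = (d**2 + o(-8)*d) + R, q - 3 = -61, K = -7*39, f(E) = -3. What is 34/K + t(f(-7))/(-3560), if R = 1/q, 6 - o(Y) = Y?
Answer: -1299505/11273808 ≈ -0.11527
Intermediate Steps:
K = -273
q = -58 (q = 3 - 61 = -58)
o(Y) = 6 - Y
R = -1/58 (R = 1/(-58) = -1/58 ≈ -0.017241)
t(d) = -1/58 + d**2 + 14*d (t(d) = (d**2 + (6 - 1*(-8))*d) - 1/58 = (d**2 + (6 + 8)*d) - 1/58 = (d**2 + 14*d) - 1/58 = -1/58 + d**2 + 14*d)
34/K + t(f(-7))/(-3560) = 34/(-273) + (-1/58 + (-3)**2 + 14*(-3))/(-3560) = 34*(-1/273) + (-1/58 + 9 - 42)*(-1/3560) = -34/273 - 1915/58*(-1/3560) = -34/273 + 383/41296 = -1299505/11273808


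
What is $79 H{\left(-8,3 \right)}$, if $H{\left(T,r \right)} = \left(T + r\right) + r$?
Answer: $-158$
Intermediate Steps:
$H{\left(T,r \right)} = T + 2 r$
$79 H{\left(-8,3 \right)} = 79 \left(-8 + 2 \cdot 3\right) = 79 \left(-8 + 6\right) = 79 \left(-2\right) = -158$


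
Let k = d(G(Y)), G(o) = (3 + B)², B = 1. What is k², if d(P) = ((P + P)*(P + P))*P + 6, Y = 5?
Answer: 268632100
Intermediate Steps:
G(o) = 16 (G(o) = (3 + 1)² = 4² = 16)
d(P) = 6 + 4*P³ (d(P) = ((2*P)*(2*P))*P + 6 = (4*P²)*P + 6 = 4*P³ + 6 = 6 + 4*P³)
k = 16390 (k = 6 + 4*16³ = 6 + 4*4096 = 6 + 16384 = 16390)
k² = 16390² = 268632100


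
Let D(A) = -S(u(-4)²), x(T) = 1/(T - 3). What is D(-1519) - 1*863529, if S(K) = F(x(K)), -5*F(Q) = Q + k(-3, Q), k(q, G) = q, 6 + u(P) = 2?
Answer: -56129423/65 ≈ -8.6353e+5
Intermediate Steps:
u(P) = -4 (u(P) = -6 + 2 = -4)
x(T) = 1/(-3 + T)
F(Q) = ⅗ - Q/5 (F(Q) = -(Q - 3)/5 = -(-3 + Q)/5 = ⅗ - Q/5)
S(K) = ⅗ - 1/(5*(-3 + K))
D(A) = -38/65 (D(A) = -(-10 + 3*(-4)²)/(5*(-3 + (-4)²)) = -(-10 + 3*16)/(5*(-3 + 16)) = -(-10 + 48)/(5*13) = -38/(5*13) = -1*38/65 = -38/65)
D(-1519) - 1*863529 = -38/65 - 1*863529 = -38/65 - 863529 = -56129423/65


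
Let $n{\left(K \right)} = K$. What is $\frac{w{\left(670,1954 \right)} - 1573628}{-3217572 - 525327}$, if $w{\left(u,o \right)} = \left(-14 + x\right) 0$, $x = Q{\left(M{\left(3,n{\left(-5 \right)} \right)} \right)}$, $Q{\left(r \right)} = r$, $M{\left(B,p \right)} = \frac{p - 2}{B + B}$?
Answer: $\frac{1573628}{3742899} \approx 0.42043$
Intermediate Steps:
$M{\left(B,p \right)} = \frac{-2 + p}{2 B}$
$x = - \frac{7}{6}$ ($x = \frac{-2 - 5}{2 \cdot 3} = \frac{1}{2} \cdot \frac{1}{3} \left(-7\right) = - \frac{7}{6} \approx -1.1667$)
$w{\left(u,o \right)} = 0$ ($w{\left(u,o \right)} = \left(-14 - \frac{7}{6}\right) 0 = \left(- \frac{91}{6}\right) 0 = 0$)
$\frac{w{\left(670,1954 \right)} - 1573628}{-3217572 - 525327} = \frac{0 - 1573628}{-3217572 - 525327} = - \frac{1573628}{-3742899} = \left(-1573628\right) \left(- \frac{1}{3742899}\right) = \frac{1573628}{3742899}$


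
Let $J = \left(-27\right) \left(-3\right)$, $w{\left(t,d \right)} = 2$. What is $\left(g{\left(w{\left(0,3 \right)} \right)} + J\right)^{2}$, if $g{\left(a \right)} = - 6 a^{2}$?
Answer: $3249$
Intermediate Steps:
$J = 81$
$\left(g{\left(w{\left(0,3 \right)} \right)} + J\right)^{2} = \left(- 6 \cdot 2^{2} + 81\right)^{2} = \left(\left(-6\right) 4 + 81\right)^{2} = \left(-24 + 81\right)^{2} = 57^{2} = 3249$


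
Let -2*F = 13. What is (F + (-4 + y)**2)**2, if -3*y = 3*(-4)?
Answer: 169/4 ≈ 42.250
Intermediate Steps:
y = 4 (y = -(-4) = -1/3*(-12) = 4)
F = -13/2 (F = -1/2*13 = -13/2 ≈ -6.5000)
(F + (-4 + y)**2)**2 = (-13/2 + (-4 + 4)**2)**2 = (-13/2 + 0**2)**2 = (-13/2 + 0)**2 = (-13/2)**2 = 169/4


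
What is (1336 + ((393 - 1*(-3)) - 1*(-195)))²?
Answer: 3713329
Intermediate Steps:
(1336 + ((393 - 1*(-3)) - 1*(-195)))² = (1336 + ((393 + 3) + 195))² = (1336 + (396 + 195))² = (1336 + 591)² = 1927² = 3713329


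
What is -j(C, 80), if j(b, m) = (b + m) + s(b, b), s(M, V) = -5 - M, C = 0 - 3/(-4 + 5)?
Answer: -75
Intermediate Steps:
C = -3 (C = 0 - 3/1 = 0 - 3*1 = 0 - 3 = -3)
j(b, m) = -5 + m (j(b, m) = (b + m) + (-5 - b) = -5 + m)
-j(C, 80) = -(-5 + 80) = -1*75 = -75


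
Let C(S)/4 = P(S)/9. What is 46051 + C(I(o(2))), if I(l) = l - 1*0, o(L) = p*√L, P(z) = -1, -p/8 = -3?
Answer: 414455/9 ≈ 46051.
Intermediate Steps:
p = 24 (p = -8*(-3) = 24)
o(L) = 24*√L
I(l) = l (I(l) = l + 0 = l)
C(S) = -4/9 (C(S) = 4*(-1/9) = 4*(-1*⅑) = 4*(-⅑) = -4/9)
46051 + C(I(o(2))) = 46051 - 4/9 = 414455/9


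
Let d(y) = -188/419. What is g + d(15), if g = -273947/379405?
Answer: -186111933/158970695 ≈ -1.1707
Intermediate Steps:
d(y) = -188/419 (d(y) = -188*1/419 = -188/419)
g = -273947/379405 (g = -273947*1/379405 = -273947/379405 ≈ -0.72204)
g + d(15) = -273947/379405 - 188/419 = -186111933/158970695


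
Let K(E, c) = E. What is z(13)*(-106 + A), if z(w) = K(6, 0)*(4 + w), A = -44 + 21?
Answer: -13158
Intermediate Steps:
A = -23
z(w) = 24 + 6*w (z(w) = 6*(4 + w) = 24 + 6*w)
z(13)*(-106 + A) = (24 + 6*13)*(-106 - 23) = (24 + 78)*(-129) = 102*(-129) = -13158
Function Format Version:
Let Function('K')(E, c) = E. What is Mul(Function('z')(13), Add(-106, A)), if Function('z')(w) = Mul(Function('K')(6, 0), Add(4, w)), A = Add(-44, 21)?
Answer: -13158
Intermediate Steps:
A = -23
Function('z')(w) = Add(24, Mul(6, w)) (Function('z')(w) = Mul(6, Add(4, w)) = Add(24, Mul(6, w)))
Mul(Function('z')(13), Add(-106, A)) = Mul(Add(24, Mul(6, 13)), Add(-106, -23)) = Mul(Add(24, 78), -129) = Mul(102, -129) = -13158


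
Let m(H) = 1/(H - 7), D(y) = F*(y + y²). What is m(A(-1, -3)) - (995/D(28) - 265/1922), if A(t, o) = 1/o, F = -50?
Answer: 2233549/85836520 ≈ 0.026021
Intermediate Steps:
D(y) = -50*y - 50*y² (D(y) = -50*(y + y²) = -50*y - 50*y²)
m(H) = 1/(-7 + H)
m(A(-1, -3)) - (995/D(28) - 265/1922) = 1/(-7 + 1/(-3)) - (995/((-50*28*(1 + 28))) - 265/1922) = 1/(-7 - ⅓) - (995/((-50*28*29)) - 265*1/1922) = 1/(-22/3) - (995/(-40600) - 265/1922) = -3/22 - (995*(-1/40600) - 265/1922) = -3/22 - (-199/8120 - 265/1922) = -3/22 - 1*(-1267139/7803320) = -3/22 + 1267139/7803320 = 2233549/85836520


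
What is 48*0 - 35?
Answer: -35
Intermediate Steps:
48*0 - 35 = 0 - 35 = -35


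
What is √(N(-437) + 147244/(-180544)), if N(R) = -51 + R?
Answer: I*√62240227959/11284 ≈ 22.109*I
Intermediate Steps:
√(N(-437) + 147244/(-180544)) = √((-51 - 437) + 147244/(-180544)) = √(-488 + 147244*(-1/180544)) = √(-488 - 36811/45136) = √(-22063179/45136) = I*√62240227959/11284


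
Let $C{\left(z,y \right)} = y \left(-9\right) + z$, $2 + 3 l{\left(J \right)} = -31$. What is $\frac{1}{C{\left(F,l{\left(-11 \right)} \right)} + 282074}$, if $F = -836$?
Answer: $\frac{1}{281337} \approx 3.5545 \cdot 10^{-6}$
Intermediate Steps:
$l{\left(J \right)} = -11$ ($l{\left(J \right)} = - \frac{2}{3} + \frac{1}{3} \left(-31\right) = - \frac{2}{3} - \frac{31}{3} = -11$)
$C{\left(z,y \right)} = z - 9 y$ ($C{\left(z,y \right)} = - 9 y + z = z - 9 y$)
$\frac{1}{C{\left(F,l{\left(-11 \right)} \right)} + 282074} = \frac{1}{\left(-836 - -99\right) + 282074} = \frac{1}{\left(-836 + 99\right) + 282074} = \frac{1}{-737 + 282074} = \frac{1}{281337}$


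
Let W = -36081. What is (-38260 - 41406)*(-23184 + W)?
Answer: 4721405490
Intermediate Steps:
(-38260 - 41406)*(-23184 + W) = (-38260 - 41406)*(-23184 - 36081) = -79666*(-59265) = 4721405490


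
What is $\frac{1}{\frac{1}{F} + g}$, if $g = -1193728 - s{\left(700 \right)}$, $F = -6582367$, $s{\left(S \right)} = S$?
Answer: $- \frac{6582367}{7862163451077} \approx -8.3722 \cdot 10^{-7}$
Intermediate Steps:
$g = -1194428$ ($g = -1193728 - 700 = -1194428$)
$\frac{1}{\frac{1}{F} + g} = \frac{1}{\frac{1}{-6582367} - 1194428} = \frac{1}{- \frac{1}{6582367} - 1194428} = \frac{1}{- \frac{7862163451077}{6582367}} = - \frac{6582367}{7862163451077}$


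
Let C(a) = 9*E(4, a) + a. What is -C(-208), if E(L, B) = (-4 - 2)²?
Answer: -116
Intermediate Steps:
E(L, B) = 36 (E(L, B) = (-6)² = 36)
C(a) = 324 + a (C(a) = 9*36 + a = 324 + a)
-C(-208) = -(324 - 208) = -1*116 = -116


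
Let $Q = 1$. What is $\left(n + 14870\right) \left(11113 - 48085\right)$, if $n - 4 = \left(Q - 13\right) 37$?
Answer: $-533505960$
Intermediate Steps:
$n = -440$ ($n = 4 + \left(1 - 13\right) 37 = 4 - 444 = -440$)
$\left(n + 14870\right) \left(11113 - 48085\right) = \left(-440 + 14870\right) \left(11113 - 48085\right) = 14430 \left(-36972\right) = -533505960$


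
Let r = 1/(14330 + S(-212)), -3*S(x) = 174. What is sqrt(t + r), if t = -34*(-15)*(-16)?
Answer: I*sqrt(25970472737)/1784 ≈ 90.333*I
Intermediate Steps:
S(x) = -58 (S(x) = -1/3*174 = -58)
t = -8160 (t = 510*(-16) = -8160)
r = 1/14272 (r = 1/(14330 - 58) = 1/14272 ≈ 7.0067e-5)
sqrt(t + r) = sqrt(-8160 + 1/14272) = sqrt(-116459519/14272) = I*sqrt(25970472737)/1784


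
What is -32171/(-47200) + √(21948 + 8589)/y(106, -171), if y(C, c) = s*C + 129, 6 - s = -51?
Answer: 32171/47200 + 3*√377/2057 ≈ 0.70991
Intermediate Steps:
s = 57 (s = 6 - 1*(-51) = 6 + 51 = 57)
y(C, c) = 129 + 57*C (y(C, c) = 57*C + 129 = 129 + 57*C)
-32171/(-47200) + √(21948 + 8589)/y(106, -171) = -32171/(-47200) + √(21948 + 8589)/(129 + 57*106) = -32171*(-1/47200) + √30537/(129 + 6042) = 32171/47200 + (9*√377)/6171 = 32171/47200 + (9*√377)*(1/6171) = 32171/47200 + 3*√377/2057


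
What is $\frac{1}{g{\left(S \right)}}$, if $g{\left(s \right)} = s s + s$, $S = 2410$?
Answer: $\frac{1}{5810510} \approx 1.721 \cdot 10^{-7}$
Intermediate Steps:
$g{\left(s \right)} = s + s^{2}$ ($g{\left(s \right)} = s^{2} + s = s + s^{2}$)
$\frac{1}{g{\left(S \right)}} = \frac{1}{2410 \left(1 + 2410\right)} = \frac{1}{2410 \cdot 2411} = \frac{1}{5810510}$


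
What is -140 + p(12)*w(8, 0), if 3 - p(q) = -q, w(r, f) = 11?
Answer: 25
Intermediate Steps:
p(q) = 3 + q (p(q) = 3 - (-1)*q = 3 + q)
-140 + p(12)*w(8, 0) = -140 + (3 + 12)*11 = -140 + 15*11 = -140 + 165 = 25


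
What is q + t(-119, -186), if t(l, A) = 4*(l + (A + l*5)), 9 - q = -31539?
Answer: 27948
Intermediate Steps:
q = 31548 (q = 9 - 1*(-31539) = 9 + 31539 = 31548)
t(l, A) = 4*A + 24*l (t(l, A) = 4*(l + (A + 5*l)) = 4*(A + 6*l) = 4*A + 24*l)
q + t(-119, -186) = 31548 + (4*(-186) + 24*(-119)) = 31548 + (-744 - 2856) = 31548 - 3600 = 27948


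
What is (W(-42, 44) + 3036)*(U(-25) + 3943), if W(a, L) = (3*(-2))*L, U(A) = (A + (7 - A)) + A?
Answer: 10880100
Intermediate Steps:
U(A) = 7 + A
W(a, L) = -6*L
(W(-42, 44) + 3036)*(U(-25) + 3943) = (-6*44 + 3036)*((7 - 25) + 3943) = (-264 + 3036)*(-18 + 3943) = 2772*3925 = 10880100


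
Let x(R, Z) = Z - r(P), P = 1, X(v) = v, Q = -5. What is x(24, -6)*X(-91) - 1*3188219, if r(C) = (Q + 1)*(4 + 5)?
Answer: -3190949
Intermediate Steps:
r(C) = -36 (r(C) = (-5 + 1)*(4 + 5) = -4*9 = -36)
x(R, Z) = 36 + Z (x(R, Z) = Z - 1*(-36) = Z + 36 = 36 + Z)
x(24, -6)*X(-91) - 1*3188219 = (36 - 6)*(-91) - 1*3188219 = 30*(-91) - 3188219 = -2730 - 3188219 = -3190949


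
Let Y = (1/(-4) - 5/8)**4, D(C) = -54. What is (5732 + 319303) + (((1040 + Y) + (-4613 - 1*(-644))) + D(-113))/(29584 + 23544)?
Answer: 70731597814113/217612288 ≈ 3.2504e+5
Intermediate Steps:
Y = 2401/4096 (Y = (1*(-1/4) - 5*1/8)**4 = (-1/4 - 5/8)**4 = (-7/8)**4 = 2401/4096 ≈ 0.58618)
(5732 + 319303) + (((1040 + Y) + (-4613 - 1*(-644))) + D(-113))/(29584 + 23544) = (5732 + 319303) + (((1040 + 2401/4096) + (-4613 - 1*(-644))) - 54)/(29584 + 23544) = 325035 + ((4262241/4096 + (-4613 + 644)) - 54)/53128 = 325035 + ((4262241/4096 - 3969) - 54)*(1/53128) = 325035 + (-11994783/4096 - 54)*(1/53128) = 325035 - 12215967/4096*1/53128 = 325035 - 12215967/217612288 = 70731597814113/217612288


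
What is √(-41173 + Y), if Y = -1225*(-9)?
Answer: 2*I*√7537 ≈ 173.63*I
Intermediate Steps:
Y = 11025
√(-41173 + Y) = √(-41173 + 11025) = √(-30148) = 2*I*√7537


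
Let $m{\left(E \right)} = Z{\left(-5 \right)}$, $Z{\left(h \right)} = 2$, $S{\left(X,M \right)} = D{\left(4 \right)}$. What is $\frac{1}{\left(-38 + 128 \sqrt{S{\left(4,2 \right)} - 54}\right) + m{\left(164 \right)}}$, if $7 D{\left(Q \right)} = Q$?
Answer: $- \frac{63}{1534172} - \frac{8 i \sqrt{2618}}{383543} \approx -4.1065 \cdot 10^{-5} - 0.0010672 i$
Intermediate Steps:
$D{\left(Q \right)} = \frac{Q}{7}$
$S{\left(X,M \right)} = \frac{4}{7}$ ($S{\left(X,M \right)} = \frac{1}{7} \cdot 4 = \frac{4}{7}$)
$m{\left(E \right)} = 2$
$\frac{1}{\left(-38 + 128 \sqrt{S{\left(4,2 \right)} - 54}\right) + m{\left(164 \right)}} = \frac{1}{\left(-38 + 128 \sqrt{\frac{4}{7} - 54}\right) + 2} = \frac{1}{\left(-38 + 128 \sqrt{- \frac{374}{7}}\right) + 2} = \frac{1}{\left(-38 + 128 \frac{i \sqrt{2618}}{7}\right) + 2} = \frac{1}{\left(-38 + \frac{128 i \sqrt{2618}}{7}\right) + 2} = \frac{1}{-36 + \frac{128 i \sqrt{2618}}{7}}$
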